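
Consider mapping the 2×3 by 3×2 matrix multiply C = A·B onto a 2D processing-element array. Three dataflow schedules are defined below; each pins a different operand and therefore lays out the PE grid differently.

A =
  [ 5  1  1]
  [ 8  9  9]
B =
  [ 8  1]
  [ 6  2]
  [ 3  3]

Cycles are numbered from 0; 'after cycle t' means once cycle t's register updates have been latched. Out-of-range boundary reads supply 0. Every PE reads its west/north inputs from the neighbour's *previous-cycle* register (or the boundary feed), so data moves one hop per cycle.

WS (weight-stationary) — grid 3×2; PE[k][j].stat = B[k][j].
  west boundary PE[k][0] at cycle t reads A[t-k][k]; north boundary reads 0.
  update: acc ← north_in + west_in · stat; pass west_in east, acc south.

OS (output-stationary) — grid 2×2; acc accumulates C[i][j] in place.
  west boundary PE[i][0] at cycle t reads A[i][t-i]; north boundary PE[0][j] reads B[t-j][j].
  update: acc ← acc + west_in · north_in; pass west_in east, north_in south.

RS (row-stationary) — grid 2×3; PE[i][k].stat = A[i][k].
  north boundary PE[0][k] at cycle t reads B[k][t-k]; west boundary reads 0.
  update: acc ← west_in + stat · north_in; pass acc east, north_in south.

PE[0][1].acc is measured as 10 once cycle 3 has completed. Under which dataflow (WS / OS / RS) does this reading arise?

dataflow = OS

Under WS (3×2), PE[0][1]:
  after 0 — PE[0][1] acc=0, pass-E 0, pass-S 0
  after 1 — PE[0][1] acc=5, pass-E 5, pass-S 5
  after 2 — PE[0][1] acc=8, pass-E 8, pass-S 8
  after 3 — PE[0][1] acc=0, pass-E 0, pass-S 0
Under OS (2×2), PE[0][1]:
  after 0 — PE[0][1] acc=0, pass-E 0, pass-S 0
  after 1 — PE[0][1] acc=5, pass-E 5, pass-S 1
  after 2 — PE[0][1] acc=7, pass-E 1, pass-S 2
  after 3 — PE[0][1] acc=10, pass-E 1, pass-S 3
Under RS (2×3), PE[0][1]:
  after 0 — PE[0][1] acc=0, pass-E 0, pass-S 0
  after 1 — PE[0][1] acc=46, pass-E 46, pass-S 6
  after 2 — PE[0][1] acc=7, pass-E 7, pass-S 2
  after 3 — PE[0][1] acc=0, pass-E 0, pass-S 0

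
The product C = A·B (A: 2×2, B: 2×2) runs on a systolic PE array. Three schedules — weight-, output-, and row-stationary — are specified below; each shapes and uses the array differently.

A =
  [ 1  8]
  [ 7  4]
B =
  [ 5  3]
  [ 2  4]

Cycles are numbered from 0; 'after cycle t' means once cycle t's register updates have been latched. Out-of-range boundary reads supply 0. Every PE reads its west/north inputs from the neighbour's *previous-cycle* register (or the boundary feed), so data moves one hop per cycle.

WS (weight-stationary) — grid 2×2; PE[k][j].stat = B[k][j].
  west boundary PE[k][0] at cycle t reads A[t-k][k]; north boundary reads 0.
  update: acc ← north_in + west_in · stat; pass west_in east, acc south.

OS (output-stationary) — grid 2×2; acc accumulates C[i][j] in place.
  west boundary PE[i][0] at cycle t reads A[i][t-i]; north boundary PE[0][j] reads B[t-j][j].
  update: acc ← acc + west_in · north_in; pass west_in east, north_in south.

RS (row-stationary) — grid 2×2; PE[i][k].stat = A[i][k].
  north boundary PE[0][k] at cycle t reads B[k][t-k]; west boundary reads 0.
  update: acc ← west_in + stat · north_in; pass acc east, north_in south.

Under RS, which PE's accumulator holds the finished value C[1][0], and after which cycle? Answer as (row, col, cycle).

(row, col, cycle) = (1, 1, 2)

RS: C[1][0] accumulates in PE[1][1]:
  @0  [1,1]  acc 0  |  →0  ↓0
  @1  [1,1]  acc 0  |  →0  ↓0
  @2  [1,1]  acc 43  |  →43  ↓2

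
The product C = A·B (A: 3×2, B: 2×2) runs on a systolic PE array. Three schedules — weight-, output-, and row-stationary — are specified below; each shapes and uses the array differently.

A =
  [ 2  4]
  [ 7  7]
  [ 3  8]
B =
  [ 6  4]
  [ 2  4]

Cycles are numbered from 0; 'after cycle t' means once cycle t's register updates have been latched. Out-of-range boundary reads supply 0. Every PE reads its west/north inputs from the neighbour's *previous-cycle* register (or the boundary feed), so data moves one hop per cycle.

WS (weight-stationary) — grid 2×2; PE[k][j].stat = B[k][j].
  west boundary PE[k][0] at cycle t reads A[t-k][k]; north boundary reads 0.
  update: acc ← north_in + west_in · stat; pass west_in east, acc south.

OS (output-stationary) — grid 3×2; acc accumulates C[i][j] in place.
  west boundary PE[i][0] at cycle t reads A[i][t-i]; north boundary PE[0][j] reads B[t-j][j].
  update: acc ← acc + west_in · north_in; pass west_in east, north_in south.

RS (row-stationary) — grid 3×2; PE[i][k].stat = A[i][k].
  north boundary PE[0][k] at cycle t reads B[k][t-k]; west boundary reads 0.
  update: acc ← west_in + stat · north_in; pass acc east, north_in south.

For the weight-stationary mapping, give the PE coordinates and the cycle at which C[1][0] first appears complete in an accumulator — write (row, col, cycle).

WS — PE[1][0] is where C[1][0] collects:
  t=0 PE[1][0]: acc=0 h=0 v=0
  t=1 PE[1][0]: acc=20 h=4 v=20
  t=2 PE[1][0]: acc=56 h=7 v=56

(row, col, cycle) = (1, 0, 2)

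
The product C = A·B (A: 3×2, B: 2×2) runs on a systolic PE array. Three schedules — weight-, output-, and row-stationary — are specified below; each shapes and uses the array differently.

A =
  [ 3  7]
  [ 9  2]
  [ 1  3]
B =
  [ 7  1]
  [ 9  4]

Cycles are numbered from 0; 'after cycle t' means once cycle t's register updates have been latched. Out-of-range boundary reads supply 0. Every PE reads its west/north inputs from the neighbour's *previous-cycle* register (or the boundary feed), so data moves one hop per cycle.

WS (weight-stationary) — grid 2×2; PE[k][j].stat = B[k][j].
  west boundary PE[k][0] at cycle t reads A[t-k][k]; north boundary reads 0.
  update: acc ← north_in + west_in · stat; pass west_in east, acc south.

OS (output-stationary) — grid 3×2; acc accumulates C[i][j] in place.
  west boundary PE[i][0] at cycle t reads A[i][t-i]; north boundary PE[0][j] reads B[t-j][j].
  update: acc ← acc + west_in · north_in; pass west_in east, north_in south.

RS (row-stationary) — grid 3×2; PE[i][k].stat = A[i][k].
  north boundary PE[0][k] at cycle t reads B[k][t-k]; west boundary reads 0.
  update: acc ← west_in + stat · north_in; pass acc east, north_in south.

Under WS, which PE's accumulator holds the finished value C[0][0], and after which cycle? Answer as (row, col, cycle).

(row, col, cycle) = (1, 0, 1)

WS — PE[1][0] is where C[0][0] collects:
  t=0 PE[1][0]: acc=0 h=0 v=0
  t=1 PE[1][0]: acc=84 h=7 v=84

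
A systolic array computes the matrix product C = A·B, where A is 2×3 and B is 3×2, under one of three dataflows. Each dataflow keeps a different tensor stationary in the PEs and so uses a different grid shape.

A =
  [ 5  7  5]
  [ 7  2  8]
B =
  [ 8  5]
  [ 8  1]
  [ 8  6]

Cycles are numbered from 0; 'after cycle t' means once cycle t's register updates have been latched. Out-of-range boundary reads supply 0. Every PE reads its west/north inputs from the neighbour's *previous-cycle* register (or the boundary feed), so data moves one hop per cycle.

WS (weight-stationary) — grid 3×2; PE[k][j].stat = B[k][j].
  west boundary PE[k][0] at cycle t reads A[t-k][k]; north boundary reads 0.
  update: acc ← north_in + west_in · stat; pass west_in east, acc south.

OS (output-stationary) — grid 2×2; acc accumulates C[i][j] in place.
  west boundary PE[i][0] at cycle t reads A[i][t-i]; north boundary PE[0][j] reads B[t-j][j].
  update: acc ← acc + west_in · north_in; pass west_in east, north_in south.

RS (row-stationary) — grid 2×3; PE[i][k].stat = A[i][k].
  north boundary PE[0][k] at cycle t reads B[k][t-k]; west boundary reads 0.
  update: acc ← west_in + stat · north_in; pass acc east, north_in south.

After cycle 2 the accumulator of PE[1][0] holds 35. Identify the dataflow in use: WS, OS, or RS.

WS (3×2 grid), PE[1][0]:
  step 0 · PE1,0: acc=0; fwd→0 fwd↓0
  step 1 · PE1,0: acc=96; fwd→7 fwd↓96
  step 2 · PE1,0: acc=72; fwd→2 fwd↓72
OS (2×2 grid), PE[1][0]:
  step 0 · PE1,0: acc=0; fwd→0 fwd↓0
  step 1 · PE1,0: acc=56; fwd→7 fwd↓8
  step 2 · PE1,0: acc=72; fwd→2 fwd↓8
RS (2×3 grid), PE[1][0]:
  step 0 · PE1,0: acc=0; fwd→0 fwd↓0
  step 1 · PE1,0: acc=56; fwd→56 fwd↓8
  step 2 · PE1,0: acc=35; fwd→35 fwd↓5

dataflow = RS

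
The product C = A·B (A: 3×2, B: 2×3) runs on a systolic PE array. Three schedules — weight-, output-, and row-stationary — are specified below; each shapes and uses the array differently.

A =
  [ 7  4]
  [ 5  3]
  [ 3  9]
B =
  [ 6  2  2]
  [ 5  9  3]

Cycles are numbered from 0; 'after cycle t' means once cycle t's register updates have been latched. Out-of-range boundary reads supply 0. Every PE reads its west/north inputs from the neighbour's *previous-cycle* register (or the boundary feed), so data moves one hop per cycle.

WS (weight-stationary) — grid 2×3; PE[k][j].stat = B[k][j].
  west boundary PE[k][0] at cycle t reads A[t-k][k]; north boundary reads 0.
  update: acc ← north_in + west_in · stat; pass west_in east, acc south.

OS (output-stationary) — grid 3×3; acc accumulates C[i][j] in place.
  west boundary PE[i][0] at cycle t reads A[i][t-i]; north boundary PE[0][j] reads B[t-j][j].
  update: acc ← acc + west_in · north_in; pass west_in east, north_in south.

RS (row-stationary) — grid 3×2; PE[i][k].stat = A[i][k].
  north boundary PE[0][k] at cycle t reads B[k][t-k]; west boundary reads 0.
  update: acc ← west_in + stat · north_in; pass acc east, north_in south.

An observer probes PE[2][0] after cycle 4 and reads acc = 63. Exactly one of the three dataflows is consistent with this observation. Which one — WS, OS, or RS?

WS (2×3): PE[2][0] does not exist.
Under OS (3×3), PE[2][0]:
  step 0 · PE2,0: acc=0; fwd→0 fwd↓0
  step 1 · PE2,0: acc=0; fwd→0 fwd↓0
  step 2 · PE2,0: acc=18; fwd→3 fwd↓6
  step 3 · PE2,0: acc=63; fwd→9 fwd↓5
  step 4 · PE2,0: acc=63; fwd→0 fwd↓0
Under RS (3×2), PE[2][0]:
  step 0 · PE2,0: acc=0; fwd→0 fwd↓0
  step 1 · PE2,0: acc=0; fwd→0 fwd↓0
  step 2 · PE2,0: acc=18; fwd→18 fwd↓6
  step 3 · PE2,0: acc=6; fwd→6 fwd↓2
  step 4 · PE2,0: acc=6; fwd→6 fwd↓2

dataflow = OS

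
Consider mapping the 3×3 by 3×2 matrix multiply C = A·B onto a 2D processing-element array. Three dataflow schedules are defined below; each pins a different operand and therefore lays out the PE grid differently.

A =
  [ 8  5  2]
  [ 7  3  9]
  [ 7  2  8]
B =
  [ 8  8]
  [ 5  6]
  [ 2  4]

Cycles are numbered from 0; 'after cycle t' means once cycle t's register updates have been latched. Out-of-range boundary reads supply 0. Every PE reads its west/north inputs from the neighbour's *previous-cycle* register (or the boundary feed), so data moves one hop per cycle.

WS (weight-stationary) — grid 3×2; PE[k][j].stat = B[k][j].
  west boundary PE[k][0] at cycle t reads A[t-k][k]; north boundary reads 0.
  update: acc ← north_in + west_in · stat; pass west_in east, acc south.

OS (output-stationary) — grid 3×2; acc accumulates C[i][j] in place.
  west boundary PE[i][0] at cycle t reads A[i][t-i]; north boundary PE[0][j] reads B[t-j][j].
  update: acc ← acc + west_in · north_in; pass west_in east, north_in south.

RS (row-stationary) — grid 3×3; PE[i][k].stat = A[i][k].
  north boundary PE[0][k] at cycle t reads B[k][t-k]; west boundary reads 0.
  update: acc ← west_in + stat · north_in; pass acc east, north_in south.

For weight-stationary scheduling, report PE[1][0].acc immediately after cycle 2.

PE[1][0].acc = 71

WS 3×2: PE[1][0] cycle-by-cycle (with neighbour feeds):
  0: (0,0).acc=64  regs=<8,64>
  0: (1,0).acc=0  regs=<0,0>
  1: (0,0).acc=56  regs=<7,56>
  1: (1,0).acc=89  regs=<5,89>
  2: (0,0).acc=56  regs=<7,56>
  2: (1,0).acc=71  regs=<3,71>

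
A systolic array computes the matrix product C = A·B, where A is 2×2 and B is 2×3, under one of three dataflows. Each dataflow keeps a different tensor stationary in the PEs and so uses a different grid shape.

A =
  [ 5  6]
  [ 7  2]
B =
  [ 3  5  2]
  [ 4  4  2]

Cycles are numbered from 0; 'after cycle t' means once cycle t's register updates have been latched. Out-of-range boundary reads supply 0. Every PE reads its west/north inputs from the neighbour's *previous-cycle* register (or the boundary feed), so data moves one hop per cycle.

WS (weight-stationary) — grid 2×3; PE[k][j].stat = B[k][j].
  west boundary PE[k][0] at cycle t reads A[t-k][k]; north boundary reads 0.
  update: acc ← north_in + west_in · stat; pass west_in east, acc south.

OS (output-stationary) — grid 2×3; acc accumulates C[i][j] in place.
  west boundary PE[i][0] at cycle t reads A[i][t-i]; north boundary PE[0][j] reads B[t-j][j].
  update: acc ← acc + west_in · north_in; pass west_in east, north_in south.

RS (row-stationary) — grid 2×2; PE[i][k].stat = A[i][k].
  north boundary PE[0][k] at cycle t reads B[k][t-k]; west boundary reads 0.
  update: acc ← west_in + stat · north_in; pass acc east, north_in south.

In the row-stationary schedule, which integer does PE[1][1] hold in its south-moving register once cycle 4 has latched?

RS 2×2: PE[1][1] cycle-by-cycle (with neighbour feeds):
  0: (0,1).acc=0  regs=<0,0>
  0: (1,0).acc=0  regs=<0,0>
  0: (1,1).acc=0  regs=<0,0>
  1: (0,1).acc=39  regs=<39,4>
  1: (1,0).acc=21  regs=<21,3>
  1: (1,1).acc=0  regs=<0,0>
  2: (0,1).acc=49  regs=<49,4>
  2: (1,0).acc=35  regs=<35,5>
  2: (1,1).acc=29  regs=<29,4>
  3: (0,1).acc=22  regs=<22,2>
  3: (1,0).acc=14  regs=<14,2>
  3: (1,1).acc=43  regs=<43,4>
  4: (0,1).acc=0  regs=<0,0>
  4: (1,0).acc=0  regs=<0,0>
  4: (1,1).acc=18  regs=<18,2>

register = 2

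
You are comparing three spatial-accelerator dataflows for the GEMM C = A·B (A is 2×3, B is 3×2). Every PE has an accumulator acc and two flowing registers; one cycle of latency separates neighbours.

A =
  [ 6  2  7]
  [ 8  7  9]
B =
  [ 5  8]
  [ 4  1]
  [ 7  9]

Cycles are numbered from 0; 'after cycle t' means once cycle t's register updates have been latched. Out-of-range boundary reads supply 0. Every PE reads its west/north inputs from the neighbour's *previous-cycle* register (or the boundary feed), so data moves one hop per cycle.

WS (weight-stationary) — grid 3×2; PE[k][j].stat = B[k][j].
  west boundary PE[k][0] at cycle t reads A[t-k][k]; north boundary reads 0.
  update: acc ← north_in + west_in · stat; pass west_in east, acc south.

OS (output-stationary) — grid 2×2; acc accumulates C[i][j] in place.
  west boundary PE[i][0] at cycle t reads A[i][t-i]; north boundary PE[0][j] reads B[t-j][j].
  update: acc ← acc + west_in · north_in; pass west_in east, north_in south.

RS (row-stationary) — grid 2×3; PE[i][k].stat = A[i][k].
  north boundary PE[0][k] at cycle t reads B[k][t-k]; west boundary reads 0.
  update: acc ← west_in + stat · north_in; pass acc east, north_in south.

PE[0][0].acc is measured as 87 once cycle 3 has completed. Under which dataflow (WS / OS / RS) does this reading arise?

dataflow = OS

Under WS (3×2), PE[0][0]:
  t=0 PE[0][0]: acc=30 h=6 v=30
  t=1 PE[0][0]: acc=40 h=8 v=40
  t=2 PE[0][0]: acc=0 h=0 v=0
  t=3 PE[0][0]: acc=0 h=0 v=0
Under OS (2×2), PE[0][0]:
  t=0 PE[0][0]: acc=30 h=6 v=5
  t=1 PE[0][0]: acc=38 h=2 v=4
  t=2 PE[0][0]: acc=87 h=7 v=7
  t=3 PE[0][0]: acc=87 h=0 v=0
Under RS (2×3), PE[0][0]:
  t=0 PE[0][0]: acc=30 h=30 v=5
  t=1 PE[0][0]: acc=48 h=48 v=8
  t=2 PE[0][0]: acc=0 h=0 v=0
  t=3 PE[0][0]: acc=0 h=0 v=0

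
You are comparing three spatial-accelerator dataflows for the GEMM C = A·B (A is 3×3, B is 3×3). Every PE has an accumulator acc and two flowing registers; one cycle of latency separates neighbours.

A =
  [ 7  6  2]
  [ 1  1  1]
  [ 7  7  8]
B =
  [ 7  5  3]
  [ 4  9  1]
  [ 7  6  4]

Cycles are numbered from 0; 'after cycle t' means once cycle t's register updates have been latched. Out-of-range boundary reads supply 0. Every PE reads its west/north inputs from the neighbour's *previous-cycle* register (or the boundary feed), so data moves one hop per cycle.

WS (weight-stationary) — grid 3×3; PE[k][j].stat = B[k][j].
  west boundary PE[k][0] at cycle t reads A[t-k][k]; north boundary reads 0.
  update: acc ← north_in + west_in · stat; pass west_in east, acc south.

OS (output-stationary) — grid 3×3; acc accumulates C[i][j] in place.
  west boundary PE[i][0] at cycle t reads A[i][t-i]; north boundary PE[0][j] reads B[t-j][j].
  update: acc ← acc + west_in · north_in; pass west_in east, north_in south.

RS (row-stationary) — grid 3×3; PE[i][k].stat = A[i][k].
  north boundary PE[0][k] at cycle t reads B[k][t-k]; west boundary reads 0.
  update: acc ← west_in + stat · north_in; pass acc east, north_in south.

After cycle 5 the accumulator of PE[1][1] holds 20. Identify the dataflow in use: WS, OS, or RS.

— WS: 3×3; PE[1][1] trace:
  [0] (1,1) acc=0 (h:0 v:0)
  [1] (1,1) acc=0 (h:0 v:0)
  [2] (1,1) acc=89 (h:6 v:89)
  [3] (1,1) acc=14 (h:1 v:14)
  [4] (1,1) acc=98 (h:7 v:98)
  [5] (1,1) acc=0 (h:0 v:0)
— OS: 3×3; PE[1][1] trace:
  [0] (1,1) acc=0 (h:0 v:0)
  [1] (1,1) acc=0 (h:0 v:0)
  [2] (1,1) acc=5 (h:1 v:5)
  [3] (1,1) acc=14 (h:1 v:9)
  [4] (1,1) acc=20 (h:1 v:6)
  [5] (1,1) acc=20 (h:0 v:0)
— RS: 3×3; PE[1][1] trace:
  [0] (1,1) acc=0 (h:0 v:0)
  [1] (1,1) acc=0 (h:0 v:0)
  [2] (1,1) acc=11 (h:11 v:4)
  [3] (1,1) acc=14 (h:14 v:9)
  [4] (1,1) acc=4 (h:4 v:1)
  [5] (1,1) acc=0 (h:0 v:0)

dataflow = OS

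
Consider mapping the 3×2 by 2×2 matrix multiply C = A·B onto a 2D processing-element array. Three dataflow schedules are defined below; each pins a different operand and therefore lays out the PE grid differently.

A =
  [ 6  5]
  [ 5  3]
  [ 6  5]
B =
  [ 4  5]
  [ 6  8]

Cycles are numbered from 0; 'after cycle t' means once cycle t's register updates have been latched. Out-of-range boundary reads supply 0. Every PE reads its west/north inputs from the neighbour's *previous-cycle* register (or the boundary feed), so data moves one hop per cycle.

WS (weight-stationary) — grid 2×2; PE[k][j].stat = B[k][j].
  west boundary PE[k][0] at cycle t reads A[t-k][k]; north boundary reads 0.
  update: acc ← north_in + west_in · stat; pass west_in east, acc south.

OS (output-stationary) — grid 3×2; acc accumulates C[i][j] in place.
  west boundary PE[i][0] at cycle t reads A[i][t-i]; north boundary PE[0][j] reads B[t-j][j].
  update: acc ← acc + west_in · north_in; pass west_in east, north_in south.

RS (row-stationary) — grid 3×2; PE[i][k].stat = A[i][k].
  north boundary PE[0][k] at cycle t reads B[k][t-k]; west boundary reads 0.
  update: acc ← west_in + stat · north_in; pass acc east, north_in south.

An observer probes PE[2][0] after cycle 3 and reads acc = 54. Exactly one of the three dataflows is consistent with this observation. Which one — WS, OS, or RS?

dataflow = OS

— WS: 2×2 array has no PE[2][0].
OS (3×2 grid), PE[2][0]:
  step 0 · PE2,0: acc=0; fwd→0 fwd↓0
  step 1 · PE2,0: acc=0; fwd→0 fwd↓0
  step 2 · PE2,0: acc=24; fwd→6 fwd↓4
  step 3 · PE2,0: acc=54; fwd→5 fwd↓6
RS (3×2 grid), PE[2][0]:
  step 0 · PE2,0: acc=0; fwd→0 fwd↓0
  step 1 · PE2,0: acc=0; fwd→0 fwd↓0
  step 2 · PE2,0: acc=24; fwd→24 fwd↓4
  step 3 · PE2,0: acc=30; fwd→30 fwd↓5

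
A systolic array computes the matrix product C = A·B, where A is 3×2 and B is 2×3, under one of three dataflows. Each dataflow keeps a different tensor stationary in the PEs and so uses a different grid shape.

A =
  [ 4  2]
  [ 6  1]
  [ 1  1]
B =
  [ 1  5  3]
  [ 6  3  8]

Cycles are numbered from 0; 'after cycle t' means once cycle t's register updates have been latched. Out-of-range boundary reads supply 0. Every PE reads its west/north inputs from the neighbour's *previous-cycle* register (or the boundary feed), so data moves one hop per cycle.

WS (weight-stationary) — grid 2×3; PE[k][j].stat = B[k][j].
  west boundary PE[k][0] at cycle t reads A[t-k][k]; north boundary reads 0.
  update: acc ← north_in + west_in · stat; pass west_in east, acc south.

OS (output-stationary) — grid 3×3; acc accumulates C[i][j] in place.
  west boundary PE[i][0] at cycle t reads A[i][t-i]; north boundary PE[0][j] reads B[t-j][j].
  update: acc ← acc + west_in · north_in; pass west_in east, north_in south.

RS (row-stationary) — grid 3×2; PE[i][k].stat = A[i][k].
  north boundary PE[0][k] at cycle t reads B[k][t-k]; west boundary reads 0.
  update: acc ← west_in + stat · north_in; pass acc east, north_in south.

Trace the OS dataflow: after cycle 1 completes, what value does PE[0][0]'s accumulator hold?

PE[0][0].acc = 16

OS on a 3×3 grid — tracing PE[0][0] and its feeders:
  @0  [0,0]  acc 4  |  →4  ↓1
  @1  [0,0]  acc 16  |  →2  ↓6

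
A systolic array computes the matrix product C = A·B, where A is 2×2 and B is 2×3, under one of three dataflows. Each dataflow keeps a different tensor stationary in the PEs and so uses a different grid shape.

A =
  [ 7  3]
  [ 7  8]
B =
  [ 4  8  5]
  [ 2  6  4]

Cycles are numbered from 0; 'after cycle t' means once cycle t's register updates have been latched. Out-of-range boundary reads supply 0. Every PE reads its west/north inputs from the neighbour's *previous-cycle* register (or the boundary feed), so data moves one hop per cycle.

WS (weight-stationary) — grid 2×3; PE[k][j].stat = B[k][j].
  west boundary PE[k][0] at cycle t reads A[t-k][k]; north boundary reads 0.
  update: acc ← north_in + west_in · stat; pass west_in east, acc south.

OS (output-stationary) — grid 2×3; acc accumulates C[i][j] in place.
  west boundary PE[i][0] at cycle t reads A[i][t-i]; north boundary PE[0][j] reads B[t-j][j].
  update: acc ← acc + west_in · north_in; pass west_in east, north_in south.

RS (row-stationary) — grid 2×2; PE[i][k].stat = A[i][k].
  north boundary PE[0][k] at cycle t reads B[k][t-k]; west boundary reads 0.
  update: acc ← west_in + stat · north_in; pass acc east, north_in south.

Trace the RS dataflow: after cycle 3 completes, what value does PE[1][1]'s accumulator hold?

Tracing RS — 2×2 array, target PE[1][1]:
  t=0 PE[0][1]: acc=0 h=0 v=0
  t=0 PE[1][0]: acc=0 h=0 v=0
  t=0 PE[1][1]: acc=0 h=0 v=0
  t=1 PE[0][1]: acc=34 h=34 v=2
  t=1 PE[1][0]: acc=28 h=28 v=4
  t=1 PE[1][1]: acc=0 h=0 v=0
  t=2 PE[0][1]: acc=74 h=74 v=6
  t=2 PE[1][0]: acc=56 h=56 v=8
  t=2 PE[1][1]: acc=44 h=44 v=2
  t=3 PE[0][1]: acc=47 h=47 v=4
  t=3 PE[1][0]: acc=35 h=35 v=5
  t=3 PE[1][1]: acc=104 h=104 v=6

PE[1][1].acc = 104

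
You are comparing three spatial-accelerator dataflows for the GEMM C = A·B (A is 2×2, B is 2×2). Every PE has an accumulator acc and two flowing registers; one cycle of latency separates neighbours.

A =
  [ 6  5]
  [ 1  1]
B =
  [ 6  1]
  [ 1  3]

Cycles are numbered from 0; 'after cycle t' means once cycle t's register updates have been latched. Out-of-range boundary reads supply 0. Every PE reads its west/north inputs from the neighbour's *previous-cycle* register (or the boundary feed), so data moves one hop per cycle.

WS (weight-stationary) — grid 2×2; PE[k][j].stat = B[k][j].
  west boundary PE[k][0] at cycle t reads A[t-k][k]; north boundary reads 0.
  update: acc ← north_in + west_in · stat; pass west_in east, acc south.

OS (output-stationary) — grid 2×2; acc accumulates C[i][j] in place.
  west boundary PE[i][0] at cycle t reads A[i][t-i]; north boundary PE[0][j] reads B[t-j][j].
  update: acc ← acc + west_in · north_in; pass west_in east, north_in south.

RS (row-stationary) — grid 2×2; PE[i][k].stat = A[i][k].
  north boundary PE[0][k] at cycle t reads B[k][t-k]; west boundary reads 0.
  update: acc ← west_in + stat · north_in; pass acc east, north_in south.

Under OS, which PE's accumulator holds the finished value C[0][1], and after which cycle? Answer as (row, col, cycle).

(row, col, cycle) = (0, 1, 2)

OS — PE[0][1] is where C[0][1] collects:
  cycle 0: PE[0][1] → acc 0, east 0, south 0
  cycle 1: PE[0][1] → acc 6, east 6, south 1
  cycle 2: PE[0][1] → acc 21, east 5, south 3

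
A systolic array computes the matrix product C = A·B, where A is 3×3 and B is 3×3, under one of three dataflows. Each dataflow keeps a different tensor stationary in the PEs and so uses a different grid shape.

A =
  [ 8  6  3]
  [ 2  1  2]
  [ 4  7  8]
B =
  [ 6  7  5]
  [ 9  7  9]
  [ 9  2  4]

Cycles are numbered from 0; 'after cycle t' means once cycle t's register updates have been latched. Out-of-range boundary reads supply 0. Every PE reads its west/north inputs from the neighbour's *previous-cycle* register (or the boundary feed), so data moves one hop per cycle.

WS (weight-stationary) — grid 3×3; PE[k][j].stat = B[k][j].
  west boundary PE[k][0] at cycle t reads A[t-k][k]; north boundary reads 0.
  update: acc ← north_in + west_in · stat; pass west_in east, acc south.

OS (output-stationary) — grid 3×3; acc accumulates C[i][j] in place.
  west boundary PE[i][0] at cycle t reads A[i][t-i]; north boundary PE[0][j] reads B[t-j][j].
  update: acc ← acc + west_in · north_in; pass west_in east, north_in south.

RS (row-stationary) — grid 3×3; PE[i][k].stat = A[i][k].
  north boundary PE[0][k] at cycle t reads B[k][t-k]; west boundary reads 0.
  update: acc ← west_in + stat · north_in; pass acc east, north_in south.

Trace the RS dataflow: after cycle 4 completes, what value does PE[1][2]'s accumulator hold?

PE[1][2].acc = 25

RS on a 3×3 grid — tracing PE[1][2] and its feeders:
  t=0 PE[0][2]: acc=0 h=0 v=0
  t=0 PE[1][1]: acc=0 h=0 v=0
  t=0 PE[1][2]: acc=0 h=0 v=0
  t=1 PE[0][2]: acc=0 h=0 v=0
  t=1 PE[1][1]: acc=0 h=0 v=0
  t=1 PE[1][2]: acc=0 h=0 v=0
  t=2 PE[0][2]: acc=129 h=129 v=9
  t=2 PE[1][1]: acc=21 h=21 v=9
  t=2 PE[1][2]: acc=0 h=0 v=0
  t=3 PE[0][2]: acc=104 h=104 v=2
  t=3 PE[1][1]: acc=21 h=21 v=7
  t=3 PE[1][2]: acc=39 h=39 v=9
  t=4 PE[0][2]: acc=106 h=106 v=4
  t=4 PE[1][1]: acc=19 h=19 v=9
  t=4 PE[1][2]: acc=25 h=25 v=2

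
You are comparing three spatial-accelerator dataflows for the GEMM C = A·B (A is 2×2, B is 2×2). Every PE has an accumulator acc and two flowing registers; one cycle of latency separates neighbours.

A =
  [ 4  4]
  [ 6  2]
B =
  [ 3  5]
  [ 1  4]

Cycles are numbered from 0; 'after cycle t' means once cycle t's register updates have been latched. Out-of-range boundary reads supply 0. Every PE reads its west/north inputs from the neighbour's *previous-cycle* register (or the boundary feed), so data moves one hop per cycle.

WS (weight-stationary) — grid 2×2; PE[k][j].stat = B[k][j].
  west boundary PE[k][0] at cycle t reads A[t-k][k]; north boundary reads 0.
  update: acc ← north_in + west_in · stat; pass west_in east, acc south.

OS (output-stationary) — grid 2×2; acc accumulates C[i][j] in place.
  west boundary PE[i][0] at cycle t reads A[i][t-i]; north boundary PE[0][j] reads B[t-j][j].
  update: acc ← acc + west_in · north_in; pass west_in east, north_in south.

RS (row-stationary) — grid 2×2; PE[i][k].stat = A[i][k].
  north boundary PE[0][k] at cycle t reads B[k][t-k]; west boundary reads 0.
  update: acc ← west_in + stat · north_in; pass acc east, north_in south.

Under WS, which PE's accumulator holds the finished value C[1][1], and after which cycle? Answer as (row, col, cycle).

(row, col, cycle) = (1, 1, 3)

WS: C[1][1] accumulates in PE[1][1]:
  after 0 — PE[1][1] acc=0, pass-E 0, pass-S 0
  after 1 — PE[1][1] acc=0, pass-E 0, pass-S 0
  after 2 — PE[1][1] acc=36, pass-E 4, pass-S 36
  after 3 — PE[1][1] acc=38, pass-E 2, pass-S 38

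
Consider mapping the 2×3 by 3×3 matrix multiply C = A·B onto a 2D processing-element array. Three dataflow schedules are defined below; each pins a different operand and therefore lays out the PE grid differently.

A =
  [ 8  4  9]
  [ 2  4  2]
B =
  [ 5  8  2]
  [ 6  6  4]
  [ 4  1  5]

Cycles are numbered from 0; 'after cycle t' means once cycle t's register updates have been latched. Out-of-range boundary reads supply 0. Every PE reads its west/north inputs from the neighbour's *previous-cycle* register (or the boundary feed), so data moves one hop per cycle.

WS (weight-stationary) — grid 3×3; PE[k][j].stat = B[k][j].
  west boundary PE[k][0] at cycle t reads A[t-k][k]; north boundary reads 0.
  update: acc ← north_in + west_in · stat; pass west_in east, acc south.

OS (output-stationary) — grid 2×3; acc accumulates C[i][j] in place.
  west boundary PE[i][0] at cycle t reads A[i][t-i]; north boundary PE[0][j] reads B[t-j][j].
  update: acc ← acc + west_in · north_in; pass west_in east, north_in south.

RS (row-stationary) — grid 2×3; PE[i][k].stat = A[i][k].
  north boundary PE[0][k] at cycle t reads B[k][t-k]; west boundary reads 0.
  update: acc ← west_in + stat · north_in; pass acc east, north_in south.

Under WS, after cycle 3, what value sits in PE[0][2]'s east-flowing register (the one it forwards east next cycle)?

Tracing WS — 3×3 array, target PE[0][2]:
  t=0 PE[0][1]: acc=0 h=0 v=0
  t=0 PE[0][2]: acc=0 h=0 v=0
  t=1 PE[0][1]: acc=64 h=8 v=64
  t=1 PE[0][2]: acc=0 h=0 v=0
  t=2 PE[0][1]: acc=16 h=2 v=16
  t=2 PE[0][2]: acc=16 h=8 v=16
  t=3 PE[0][1]: acc=0 h=0 v=0
  t=3 PE[0][2]: acc=4 h=2 v=4

register = 2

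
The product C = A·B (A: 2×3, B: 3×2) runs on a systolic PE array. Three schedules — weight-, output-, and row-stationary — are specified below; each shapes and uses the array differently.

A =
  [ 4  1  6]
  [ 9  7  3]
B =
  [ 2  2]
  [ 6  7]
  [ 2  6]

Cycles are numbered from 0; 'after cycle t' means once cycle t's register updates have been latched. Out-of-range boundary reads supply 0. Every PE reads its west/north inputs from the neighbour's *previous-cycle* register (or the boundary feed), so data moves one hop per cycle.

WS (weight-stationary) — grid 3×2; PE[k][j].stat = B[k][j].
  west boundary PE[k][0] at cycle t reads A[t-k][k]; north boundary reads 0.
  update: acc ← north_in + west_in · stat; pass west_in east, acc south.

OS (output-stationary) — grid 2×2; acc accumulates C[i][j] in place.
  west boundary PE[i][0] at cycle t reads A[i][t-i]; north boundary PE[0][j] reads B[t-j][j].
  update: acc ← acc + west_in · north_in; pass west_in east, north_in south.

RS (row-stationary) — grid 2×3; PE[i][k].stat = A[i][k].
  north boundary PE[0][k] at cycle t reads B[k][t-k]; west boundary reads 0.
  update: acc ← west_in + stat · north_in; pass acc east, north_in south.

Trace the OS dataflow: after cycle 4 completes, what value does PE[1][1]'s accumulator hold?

PE[1][1].acc = 85

OS (2×2). Following PE[1][1] plus its west/north inputs:
  @0  [0,1]  acc 0  |  →0  ↓0
  @0  [1,0]  acc 0  |  →0  ↓0
  @0  [1,1]  acc 0  |  →0  ↓0
  @1  [0,1]  acc 8  |  →4  ↓2
  @1  [1,0]  acc 18  |  →9  ↓2
  @1  [1,1]  acc 0  |  →0  ↓0
  @2  [0,1]  acc 15  |  →1  ↓7
  @2  [1,0]  acc 60  |  →7  ↓6
  @2  [1,1]  acc 18  |  →9  ↓2
  @3  [0,1]  acc 51  |  →6  ↓6
  @3  [1,0]  acc 66  |  →3  ↓2
  @3  [1,1]  acc 67  |  →7  ↓7
  @4  [0,1]  acc 51  |  →0  ↓0
  @4  [1,0]  acc 66  |  →0  ↓0
  @4  [1,1]  acc 85  |  →3  ↓6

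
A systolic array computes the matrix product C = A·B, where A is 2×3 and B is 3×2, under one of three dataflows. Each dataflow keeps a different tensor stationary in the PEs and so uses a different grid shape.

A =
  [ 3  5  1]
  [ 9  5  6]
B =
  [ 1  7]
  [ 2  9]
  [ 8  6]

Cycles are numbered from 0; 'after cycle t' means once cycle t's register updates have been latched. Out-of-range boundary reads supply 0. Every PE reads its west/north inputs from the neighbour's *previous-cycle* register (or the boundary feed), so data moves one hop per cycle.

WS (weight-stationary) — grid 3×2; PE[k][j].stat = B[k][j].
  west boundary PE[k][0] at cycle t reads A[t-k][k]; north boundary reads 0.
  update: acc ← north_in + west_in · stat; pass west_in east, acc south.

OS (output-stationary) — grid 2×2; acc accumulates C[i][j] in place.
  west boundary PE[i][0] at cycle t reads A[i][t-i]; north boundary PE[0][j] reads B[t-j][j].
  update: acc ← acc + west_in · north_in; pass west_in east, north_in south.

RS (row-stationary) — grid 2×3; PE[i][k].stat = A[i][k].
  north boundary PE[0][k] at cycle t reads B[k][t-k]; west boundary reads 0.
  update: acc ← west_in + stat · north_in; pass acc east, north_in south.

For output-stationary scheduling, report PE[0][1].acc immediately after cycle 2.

PE[0][1].acc = 66

OS 2×2: PE[0][1] cycle-by-cycle (with neighbour feeds):
  @0  [0,0]  acc 3  |  →3  ↓1
  @0  [0,1]  acc 0  |  →0  ↓0
  @1  [0,0]  acc 13  |  →5  ↓2
  @1  [0,1]  acc 21  |  →3  ↓7
  @2  [0,0]  acc 21  |  →1  ↓8
  @2  [0,1]  acc 66  |  →5  ↓9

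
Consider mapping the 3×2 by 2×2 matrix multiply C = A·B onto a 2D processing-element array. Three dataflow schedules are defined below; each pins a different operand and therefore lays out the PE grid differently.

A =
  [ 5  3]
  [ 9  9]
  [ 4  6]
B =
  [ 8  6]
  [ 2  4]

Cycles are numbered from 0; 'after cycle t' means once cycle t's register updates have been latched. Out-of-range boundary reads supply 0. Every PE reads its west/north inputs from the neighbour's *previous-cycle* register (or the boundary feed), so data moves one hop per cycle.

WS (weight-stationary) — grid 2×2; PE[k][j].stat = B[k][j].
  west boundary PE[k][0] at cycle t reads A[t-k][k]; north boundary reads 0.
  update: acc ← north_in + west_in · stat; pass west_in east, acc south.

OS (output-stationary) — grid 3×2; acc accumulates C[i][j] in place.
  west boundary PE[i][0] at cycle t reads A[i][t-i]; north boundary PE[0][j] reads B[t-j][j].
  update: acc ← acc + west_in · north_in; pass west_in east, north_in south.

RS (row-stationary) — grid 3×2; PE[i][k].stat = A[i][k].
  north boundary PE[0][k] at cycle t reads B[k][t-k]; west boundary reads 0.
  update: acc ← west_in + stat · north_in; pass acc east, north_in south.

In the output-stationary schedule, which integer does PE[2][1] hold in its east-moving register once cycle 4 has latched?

OS on a 3×2 grid — tracing PE[2][1] and its feeders:
  after 0 — PE[1][1] acc=0, pass-E 0, pass-S 0
  after 0 — PE[2][0] acc=0, pass-E 0, pass-S 0
  after 0 — PE[2][1] acc=0, pass-E 0, pass-S 0
  after 1 — PE[1][1] acc=0, pass-E 0, pass-S 0
  after 1 — PE[2][0] acc=0, pass-E 0, pass-S 0
  after 1 — PE[2][1] acc=0, pass-E 0, pass-S 0
  after 2 — PE[1][1] acc=54, pass-E 9, pass-S 6
  after 2 — PE[2][0] acc=32, pass-E 4, pass-S 8
  after 2 — PE[2][1] acc=0, pass-E 0, pass-S 0
  after 3 — PE[1][1] acc=90, pass-E 9, pass-S 4
  after 3 — PE[2][0] acc=44, pass-E 6, pass-S 2
  after 3 — PE[2][1] acc=24, pass-E 4, pass-S 6
  after 4 — PE[1][1] acc=90, pass-E 0, pass-S 0
  after 4 — PE[2][0] acc=44, pass-E 0, pass-S 0
  after 4 — PE[2][1] acc=48, pass-E 6, pass-S 4

register = 6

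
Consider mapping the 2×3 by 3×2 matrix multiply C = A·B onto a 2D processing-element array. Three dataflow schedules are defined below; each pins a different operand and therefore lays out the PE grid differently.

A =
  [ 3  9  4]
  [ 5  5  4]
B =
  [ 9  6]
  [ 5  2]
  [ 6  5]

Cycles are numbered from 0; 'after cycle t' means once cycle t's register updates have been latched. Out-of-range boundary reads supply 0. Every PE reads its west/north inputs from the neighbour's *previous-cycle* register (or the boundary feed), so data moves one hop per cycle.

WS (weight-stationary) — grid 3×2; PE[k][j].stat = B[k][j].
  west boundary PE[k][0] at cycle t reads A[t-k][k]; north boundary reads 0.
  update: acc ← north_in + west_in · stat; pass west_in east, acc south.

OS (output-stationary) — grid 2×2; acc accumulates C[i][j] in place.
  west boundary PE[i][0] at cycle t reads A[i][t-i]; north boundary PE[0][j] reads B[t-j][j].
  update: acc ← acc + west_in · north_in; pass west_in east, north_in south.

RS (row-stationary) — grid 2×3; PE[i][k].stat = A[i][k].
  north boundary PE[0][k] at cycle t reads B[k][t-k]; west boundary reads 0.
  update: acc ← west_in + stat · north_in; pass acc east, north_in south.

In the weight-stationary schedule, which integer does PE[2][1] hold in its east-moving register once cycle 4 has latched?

register = 4

WS on a 3×2 grid — tracing PE[2][1] and its feeders:
  cycle 0: PE[1][1] → acc 0, east 0, south 0
  cycle 0: PE[2][0] → acc 0, east 0, south 0
  cycle 0: PE[2][1] → acc 0, east 0, south 0
  cycle 1: PE[1][1] → acc 0, east 0, south 0
  cycle 1: PE[2][0] → acc 0, east 0, south 0
  cycle 1: PE[2][1] → acc 0, east 0, south 0
  cycle 2: PE[1][1] → acc 36, east 9, south 36
  cycle 2: PE[2][0] → acc 96, east 4, south 96
  cycle 2: PE[2][1] → acc 0, east 0, south 0
  cycle 3: PE[1][1] → acc 40, east 5, south 40
  cycle 3: PE[2][0] → acc 94, east 4, south 94
  cycle 3: PE[2][1] → acc 56, east 4, south 56
  cycle 4: PE[1][1] → acc 0, east 0, south 0
  cycle 4: PE[2][0] → acc 0, east 0, south 0
  cycle 4: PE[2][1] → acc 60, east 4, south 60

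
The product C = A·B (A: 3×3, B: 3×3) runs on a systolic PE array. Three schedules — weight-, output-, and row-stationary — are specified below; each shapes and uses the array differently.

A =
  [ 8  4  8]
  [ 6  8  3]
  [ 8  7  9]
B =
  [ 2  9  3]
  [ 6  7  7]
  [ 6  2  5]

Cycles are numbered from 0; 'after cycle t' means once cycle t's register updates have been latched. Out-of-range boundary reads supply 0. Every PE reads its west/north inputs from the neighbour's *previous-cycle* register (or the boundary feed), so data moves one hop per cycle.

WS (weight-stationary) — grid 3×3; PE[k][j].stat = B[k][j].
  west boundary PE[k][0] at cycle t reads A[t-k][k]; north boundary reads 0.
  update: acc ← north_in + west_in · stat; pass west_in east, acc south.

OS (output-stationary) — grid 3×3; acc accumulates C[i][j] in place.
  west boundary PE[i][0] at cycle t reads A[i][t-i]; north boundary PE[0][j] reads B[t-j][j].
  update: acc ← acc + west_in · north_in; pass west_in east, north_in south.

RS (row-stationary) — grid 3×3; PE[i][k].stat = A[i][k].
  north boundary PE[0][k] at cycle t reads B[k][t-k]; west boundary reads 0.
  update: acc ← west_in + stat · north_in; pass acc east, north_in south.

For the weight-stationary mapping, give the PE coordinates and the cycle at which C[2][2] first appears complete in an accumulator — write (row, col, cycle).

Under WS, C[2][2] lands at PE[2][2]:
  cycle 0: PE[2][2] → acc 0, east 0, south 0
  cycle 1: PE[2][2] → acc 0, east 0, south 0
  cycle 2: PE[2][2] → acc 0, east 0, south 0
  cycle 3: PE[2][2] → acc 0, east 0, south 0
  cycle 4: PE[2][2] → acc 92, east 8, south 92
  cycle 5: PE[2][2] → acc 89, east 3, south 89
  cycle 6: PE[2][2] → acc 118, east 9, south 118

(row, col, cycle) = (2, 2, 6)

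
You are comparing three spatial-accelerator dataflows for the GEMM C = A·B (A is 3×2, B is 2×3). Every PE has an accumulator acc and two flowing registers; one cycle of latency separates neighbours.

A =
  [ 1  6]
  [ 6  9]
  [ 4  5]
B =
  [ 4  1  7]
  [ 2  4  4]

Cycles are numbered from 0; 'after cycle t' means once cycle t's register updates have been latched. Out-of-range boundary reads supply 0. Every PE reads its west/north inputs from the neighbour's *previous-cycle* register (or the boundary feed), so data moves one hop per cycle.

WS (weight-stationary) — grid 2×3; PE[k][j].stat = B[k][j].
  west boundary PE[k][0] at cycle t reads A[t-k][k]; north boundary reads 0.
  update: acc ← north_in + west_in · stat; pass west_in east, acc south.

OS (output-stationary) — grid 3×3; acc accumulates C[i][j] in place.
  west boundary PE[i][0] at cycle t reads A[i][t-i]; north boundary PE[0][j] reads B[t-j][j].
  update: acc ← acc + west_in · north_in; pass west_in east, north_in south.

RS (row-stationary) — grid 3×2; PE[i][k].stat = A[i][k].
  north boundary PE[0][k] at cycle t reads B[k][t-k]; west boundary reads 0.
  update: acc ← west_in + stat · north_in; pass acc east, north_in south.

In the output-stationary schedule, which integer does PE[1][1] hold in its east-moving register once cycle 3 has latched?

register = 9

Tracing OS — 3×3 array, target PE[1][1]:
  c0 r0c1: 0 / 0 / 0
  c0 r1c0: 0 / 0 / 0
  c0 r1c1: 0 / 0 / 0
  c1 r0c1: 1 / 1 / 1
  c1 r1c0: 24 / 6 / 4
  c1 r1c1: 0 / 0 / 0
  c2 r0c1: 25 / 6 / 4
  c2 r1c0: 42 / 9 / 2
  c2 r1c1: 6 / 6 / 1
  c3 r0c1: 25 / 0 / 0
  c3 r1c0: 42 / 0 / 0
  c3 r1c1: 42 / 9 / 4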